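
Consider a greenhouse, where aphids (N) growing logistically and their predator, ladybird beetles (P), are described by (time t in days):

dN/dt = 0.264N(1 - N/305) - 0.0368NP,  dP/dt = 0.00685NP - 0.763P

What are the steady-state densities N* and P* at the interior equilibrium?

N* ≈ 111, P* ≈ 4.55

From dP/dt = 0 with P > 0: 0.00685N* = 0.763, so N* = 111.
Substitute into dN/dt = 0: 0.264(1 - 111/305) = 0.0368P*.
The bracket is 0.635, giving P* = 0.168/0.0368 = 4.55.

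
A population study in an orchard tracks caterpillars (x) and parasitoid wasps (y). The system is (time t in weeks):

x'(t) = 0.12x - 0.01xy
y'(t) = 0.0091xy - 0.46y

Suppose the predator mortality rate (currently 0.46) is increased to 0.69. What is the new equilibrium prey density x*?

At the interior fixed point, setting dy/dt = 0 with y > 0 fixes x* = (predator death rate)/(xy coefficient) — independent of the other coefficients.
With the change, x* = 0.69/0.0091 = 75.8; it rises from 50.5.

x* ≈ 75.8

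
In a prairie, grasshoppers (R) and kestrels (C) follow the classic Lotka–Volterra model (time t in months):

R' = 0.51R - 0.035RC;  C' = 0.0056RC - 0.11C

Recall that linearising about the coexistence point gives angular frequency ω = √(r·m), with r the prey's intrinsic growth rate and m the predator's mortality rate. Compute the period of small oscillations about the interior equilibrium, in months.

Here r = 0.51 and m = 0.11, so r·m = 0.0561.
ω = √0.0561 = 0.237 per month, hence T = 2π/ω ≈ 26.5 months.

T ≈ 26.5 months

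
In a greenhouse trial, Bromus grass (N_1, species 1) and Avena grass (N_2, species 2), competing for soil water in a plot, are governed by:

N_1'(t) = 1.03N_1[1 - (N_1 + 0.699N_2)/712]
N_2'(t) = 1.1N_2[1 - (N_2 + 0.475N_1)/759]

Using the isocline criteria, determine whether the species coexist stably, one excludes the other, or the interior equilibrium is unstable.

stable coexistence

Compare the nullcline intercepts: K1/α12 = 712/0.699 = 1020 > K2 = 759; K2/α21 = 759/0.475 = 1600 > K1 = 712.
Since both inequalities hold, each species can invade when rare, so the interior equilibrium is stable.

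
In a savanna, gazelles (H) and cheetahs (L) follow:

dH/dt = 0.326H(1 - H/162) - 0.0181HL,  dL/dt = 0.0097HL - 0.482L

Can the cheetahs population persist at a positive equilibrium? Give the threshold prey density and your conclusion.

Threshold H = 49.7; K > 49.7, so yes, the predator persists.

The predator equation gives dL/dt > 0 only when H > 0.482/0.0097 = 49.7.
Without the predator, H → K = 162. Since 162 > 49.7, the predator can invade and persist.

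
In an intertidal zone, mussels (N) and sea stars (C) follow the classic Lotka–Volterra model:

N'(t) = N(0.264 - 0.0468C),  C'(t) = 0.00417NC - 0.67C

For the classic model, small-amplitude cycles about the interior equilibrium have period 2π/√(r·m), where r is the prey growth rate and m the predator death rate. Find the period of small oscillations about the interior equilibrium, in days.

Here r = 0.264 and m = 0.67, so r·m = 0.177.
ω = √0.177 = 0.421 per day, hence T = 2π/ω ≈ 14.9 days.

T ≈ 14.9 days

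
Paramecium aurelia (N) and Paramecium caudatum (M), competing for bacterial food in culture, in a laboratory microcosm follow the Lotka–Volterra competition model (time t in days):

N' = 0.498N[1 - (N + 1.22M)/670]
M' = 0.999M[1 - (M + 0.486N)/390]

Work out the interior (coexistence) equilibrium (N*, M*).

N* ≈ 477, M* ≈ 158

Setting both brackets to zero gives the nullclines N + 1.22M = 670 and 0.486N + M = 390.
Substituting M = 390 - 0.486N into the first: N(1 - 1.22·0.486) = 670 - 1.22·390.
So N* = 194/0.407 = 477, and then M* = 390 - 0.486·477 = 158.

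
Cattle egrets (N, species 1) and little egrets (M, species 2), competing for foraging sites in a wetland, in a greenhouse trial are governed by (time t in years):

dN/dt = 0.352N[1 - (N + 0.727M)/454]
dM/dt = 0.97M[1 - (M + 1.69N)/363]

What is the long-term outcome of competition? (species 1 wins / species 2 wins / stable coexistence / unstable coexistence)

species 1 excludes species 2

Compare the nullcline intercepts: K1/α12 = 454/0.727 = 624 > K2 = 363; K2/α21 = 363/1.69 = 215 < K1 = 454.
Since the inequalities point opposite ways, species 1 can invade but species 2 cannot.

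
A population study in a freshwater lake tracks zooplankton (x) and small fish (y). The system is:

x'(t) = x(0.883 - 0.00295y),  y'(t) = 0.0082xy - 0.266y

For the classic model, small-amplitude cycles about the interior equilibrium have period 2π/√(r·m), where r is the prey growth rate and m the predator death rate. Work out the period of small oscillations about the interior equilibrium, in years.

T ≈ 13 years

Here r = 0.883 and m = 0.266, so r·m = 0.235.
ω = √0.235 = 0.485 per year, hence T = 2π/ω ≈ 13 years.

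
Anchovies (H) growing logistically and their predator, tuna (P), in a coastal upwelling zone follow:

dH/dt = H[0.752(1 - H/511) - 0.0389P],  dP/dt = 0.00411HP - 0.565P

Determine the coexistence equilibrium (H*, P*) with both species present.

H* ≈ 137, P* ≈ 14.1

From dP/dt = 0 with P > 0: 0.00411H* = 0.565, so H* = 137.
Substitute into dH/dt = 0: 0.752(1 - 137/511) = 0.0389P*.
The bracket is 0.731, giving P* = 0.55/0.0389 = 14.1.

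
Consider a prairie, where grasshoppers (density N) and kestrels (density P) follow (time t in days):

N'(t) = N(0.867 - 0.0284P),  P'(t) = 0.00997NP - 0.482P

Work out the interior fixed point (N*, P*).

N* ≈ 48.3, P* ≈ 30.5

Set dP/dt = 0 with P > 0: 0.00997N - 0.482 = 0, so N* = 0.482/0.00997 = 48.3.
Set dN/dt = 0 with N > 0: 0.867 - 0.0284P = 0, so P* = 0.867/0.0284 = 30.5.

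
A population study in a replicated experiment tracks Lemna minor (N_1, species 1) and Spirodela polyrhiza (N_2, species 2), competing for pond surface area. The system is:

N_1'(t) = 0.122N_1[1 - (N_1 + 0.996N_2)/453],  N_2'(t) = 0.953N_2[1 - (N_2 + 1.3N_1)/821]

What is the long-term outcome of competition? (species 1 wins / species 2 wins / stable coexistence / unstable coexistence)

Compare the nullcline intercepts: K1/α12 = 453/0.996 = 455 < K2 = 821; K2/α21 = 821/1.3 = 632 > K1 = 453.
Since the inequalities point opposite ways, species 2 can invade but species 1 cannot.

species 2 excludes species 1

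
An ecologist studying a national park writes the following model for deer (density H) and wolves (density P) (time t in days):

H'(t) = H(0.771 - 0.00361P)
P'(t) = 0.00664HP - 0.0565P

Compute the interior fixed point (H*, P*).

Set dP/dt = 0 with P > 0: 0.00664H - 0.0565 = 0, so H* = 0.0565/0.00664 = 8.51.
Set dH/dt = 0 with H > 0: 0.771 - 0.00361P = 0, so P* = 0.771/0.00361 = 214.

H* ≈ 8.51, P* ≈ 214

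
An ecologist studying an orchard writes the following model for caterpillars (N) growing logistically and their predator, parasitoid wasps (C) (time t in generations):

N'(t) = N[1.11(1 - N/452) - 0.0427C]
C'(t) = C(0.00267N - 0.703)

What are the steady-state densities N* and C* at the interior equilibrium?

N* ≈ 263, C* ≈ 10.9

From dC/dt = 0 with C > 0: 0.00267N* = 0.703, so N* = 263.
Substitute into dN/dt = 0: 1.11(1 - 263/452) = 0.0427C*.
The bracket is 0.417, giving C* = 0.463/0.0427 = 10.9.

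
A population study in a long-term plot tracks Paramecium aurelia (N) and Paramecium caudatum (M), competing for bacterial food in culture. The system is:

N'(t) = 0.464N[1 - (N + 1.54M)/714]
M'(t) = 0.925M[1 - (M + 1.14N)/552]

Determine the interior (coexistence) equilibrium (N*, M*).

N* ≈ 180, M* ≈ 347

Setting both brackets to zero gives the nullclines N + 1.54M = 714 and 1.14N + M = 552.
Substituting M = 552 - 1.14N into the first: N(1 - 1.54·1.14) = 714 - 1.54·552.
So N* = -136/-0.756 = 180, and then M* = 552 - 1.14·180 = 347.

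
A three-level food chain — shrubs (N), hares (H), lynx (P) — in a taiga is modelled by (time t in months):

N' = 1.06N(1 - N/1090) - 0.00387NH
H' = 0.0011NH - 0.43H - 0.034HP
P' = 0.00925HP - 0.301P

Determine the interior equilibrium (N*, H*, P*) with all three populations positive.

From dP/dt = 0: 0.00925H* = 0.301, so H* = 32.5.
From dN/dt = 0: 1.06(1 - N*/1090) = 0.00387·32.5, giving N* = 1090·(1 - 0.119) = 961.
From dH/dt = 0: 0.0011·961 - 0.43 = 0.034P*, so P* = 0.627/0.034 = 18.4.

N* ≈ 961, H* ≈ 32.5, P* ≈ 18.4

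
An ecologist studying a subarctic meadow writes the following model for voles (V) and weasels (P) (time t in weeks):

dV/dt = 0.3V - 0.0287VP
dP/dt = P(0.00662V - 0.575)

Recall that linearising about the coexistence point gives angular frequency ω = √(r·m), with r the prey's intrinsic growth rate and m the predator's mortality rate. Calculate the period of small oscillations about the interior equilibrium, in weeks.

Here r = 0.3 and m = 0.575, so r·m = 0.172.
ω = √0.172 = 0.415 per week, hence T = 2π/ω ≈ 15.1 weeks.

T ≈ 15.1 weeks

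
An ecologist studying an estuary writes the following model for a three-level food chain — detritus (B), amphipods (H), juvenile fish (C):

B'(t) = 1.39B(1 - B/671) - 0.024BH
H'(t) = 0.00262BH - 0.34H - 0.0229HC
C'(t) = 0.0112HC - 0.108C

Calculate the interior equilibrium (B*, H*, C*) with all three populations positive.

B* ≈ 559, H* ≈ 9.64, C* ≈ 49.1

From dC/dt = 0: 0.0112H* = 0.108, so H* = 9.64.
From dB/dt = 0: 1.39(1 - B*/671) = 0.024·9.64, giving B* = 671·(1 - 0.166) = 559.
From dH/dt = 0: 0.00262·559 - 0.34 = 0.0229C*, so C* = 1.13/0.0229 = 49.1.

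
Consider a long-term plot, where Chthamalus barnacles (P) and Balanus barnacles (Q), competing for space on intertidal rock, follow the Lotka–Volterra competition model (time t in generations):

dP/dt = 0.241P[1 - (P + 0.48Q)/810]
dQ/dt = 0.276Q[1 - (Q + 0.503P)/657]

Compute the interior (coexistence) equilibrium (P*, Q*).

P* ≈ 652, Q* ≈ 329

Setting both brackets to zero gives the nullclines P + 0.48Q = 810 and 0.503P + Q = 657.
Substituting Q = 657 - 0.503P into the first: P(1 - 0.48·0.503) = 810 - 0.48·657.
So P* = 495/0.759 = 652, and then Q* = 657 - 0.503·652 = 329.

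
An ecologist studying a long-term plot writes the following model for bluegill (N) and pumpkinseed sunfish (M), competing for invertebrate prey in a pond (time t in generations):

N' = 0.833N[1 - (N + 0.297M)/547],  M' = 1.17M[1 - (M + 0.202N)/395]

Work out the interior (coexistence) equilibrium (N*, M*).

N* ≈ 457, M* ≈ 303

Setting both brackets to zero gives the nullclines N + 0.297M = 547 and 0.202N + M = 395.
Substituting M = 395 - 0.202N into the first: N(1 - 0.297·0.202) = 547 - 0.297·395.
So N* = 430/0.94 = 457, and then M* = 395 - 0.202·457 = 303.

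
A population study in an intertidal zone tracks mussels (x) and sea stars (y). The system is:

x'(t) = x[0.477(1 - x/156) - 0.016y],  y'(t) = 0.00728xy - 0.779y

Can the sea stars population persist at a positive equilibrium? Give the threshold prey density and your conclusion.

Threshold x = 107; K > 107, so yes, the predator persists.

The predator equation gives dy/dt > 0 only when x > 0.779/0.00728 = 107.
Without the predator, x → K = 156. Since 156 > 107, the predator can invade and persist.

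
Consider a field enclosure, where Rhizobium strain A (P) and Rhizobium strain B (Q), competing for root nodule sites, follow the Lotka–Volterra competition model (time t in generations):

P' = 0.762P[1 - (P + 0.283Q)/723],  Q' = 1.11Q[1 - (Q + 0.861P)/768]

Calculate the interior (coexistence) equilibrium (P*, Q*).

Setting both brackets to zero gives the nullclines P + 0.283Q = 723 and 0.861P + Q = 768.
Substituting Q = 768 - 0.861P into the first: P(1 - 0.283·0.861) = 723 - 0.283·768.
So P* = 506/0.756 = 669, and then Q* = 768 - 0.861·669 = 192.

P* ≈ 669, Q* ≈ 192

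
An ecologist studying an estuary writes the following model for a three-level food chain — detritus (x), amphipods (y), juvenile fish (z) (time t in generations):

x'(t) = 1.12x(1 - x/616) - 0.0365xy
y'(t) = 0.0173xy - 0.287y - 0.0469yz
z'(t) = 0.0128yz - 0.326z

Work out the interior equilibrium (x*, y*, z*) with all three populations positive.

From dz/dt = 0: 0.0128y* = 0.326, so y* = 25.5.
From dx/dt = 0: 1.12(1 - x*/616) = 0.0365·25.5, giving x* = 616·(1 - 0.83) = 105.
From dy/dt = 0: 0.0173·105 - 0.287 = 0.0469z*, so z* = 1.52/0.0469 = 32.5.

x* ≈ 105, y* ≈ 25.5, z* ≈ 32.5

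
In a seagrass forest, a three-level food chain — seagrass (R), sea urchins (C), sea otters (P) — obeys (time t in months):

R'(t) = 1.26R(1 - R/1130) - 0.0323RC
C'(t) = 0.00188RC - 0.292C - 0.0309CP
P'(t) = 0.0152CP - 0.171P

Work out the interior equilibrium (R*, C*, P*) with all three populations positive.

From dP/dt = 0: 0.0152C* = 0.171, so C* = 11.2.
From dR/dt = 0: 1.26(1 - R*/1130) = 0.0323·11.2, giving R* = 1130·(1 - 0.288) = 804.
From dC/dt = 0: 0.00188·804 - 0.292 = 0.0309P*, so P* = 1.22/0.0309 = 39.5.

R* ≈ 804, C* ≈ 11.2, P* ≈ 39.5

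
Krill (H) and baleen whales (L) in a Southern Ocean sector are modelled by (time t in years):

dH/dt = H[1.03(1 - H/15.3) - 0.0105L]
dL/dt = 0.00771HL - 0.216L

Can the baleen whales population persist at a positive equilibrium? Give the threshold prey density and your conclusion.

The predator equation gives dL/dt > 0 only when H > 0.216/0.00771 = 28.
Without the predator, H → K = 15.3. Since 15.3 < 28, the predator cannot invade.

Threshold H = 28; K < 28, so no, the predator goes extinct.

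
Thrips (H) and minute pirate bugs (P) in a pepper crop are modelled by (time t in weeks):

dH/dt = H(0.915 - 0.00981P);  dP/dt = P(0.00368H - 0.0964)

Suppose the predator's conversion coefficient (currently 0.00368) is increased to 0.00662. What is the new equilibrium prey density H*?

H* ≈ 14.6

At the interior fixed point, setting dP/dt = 0 with P > 0 fixes H* = (predator death rate)/(HP coefficient) — independent of the other coefficients.
With the change, H* = 0.0964/0.00662 = 14.6; it falls from 26.2.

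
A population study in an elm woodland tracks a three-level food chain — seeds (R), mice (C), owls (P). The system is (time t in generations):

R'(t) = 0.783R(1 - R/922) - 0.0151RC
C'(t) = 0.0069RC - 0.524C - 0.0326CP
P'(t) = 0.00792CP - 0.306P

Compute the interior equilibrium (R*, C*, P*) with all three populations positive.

R* ≈ 235, C* ≈ 38.6, P* ≈ 33.7

From dP/dt = 0: 0.00792C* = 0.306, so C* = 38.6.
From dR/dt = 0: 0.783(1 - R*/922) = 0.0151·38.6, giving R* = 922·(1 - 0.745) = 235.
From dC/dt = 0: 0.0069·235 - 0.524 = 0.0326P*, so P* = 1.1/0.0326 = 33.7.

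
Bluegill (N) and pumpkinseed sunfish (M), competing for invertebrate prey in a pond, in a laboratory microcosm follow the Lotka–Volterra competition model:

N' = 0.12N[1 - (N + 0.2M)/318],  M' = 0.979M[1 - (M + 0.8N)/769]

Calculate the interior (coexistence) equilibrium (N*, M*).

Setting both brackets to zero gives the nullclines N + 0.2M = 318 and 0.8N + M = 769.
Substituting M = 769 - 0.8N into the first: N(1 - 0.2·0.8) = 318 - 0.2·769.
So N* = 164/0.84 = 195, and then M* = 769 - 0.8·195 = 613.

N* ≈ 195, M* ≈ 613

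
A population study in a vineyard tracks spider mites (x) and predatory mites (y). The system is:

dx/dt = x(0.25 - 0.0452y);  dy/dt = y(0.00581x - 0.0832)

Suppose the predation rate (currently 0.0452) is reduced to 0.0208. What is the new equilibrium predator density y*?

At the interior fixed point, setting dx/dt = 0 with x > 0 fixes y* = (prey growth rate)/(xy coefficient) — independent of the other coefficients.
With the change, y* = 0.25/0.0208 = 12; it rises from 5.53.

y* ≈ 12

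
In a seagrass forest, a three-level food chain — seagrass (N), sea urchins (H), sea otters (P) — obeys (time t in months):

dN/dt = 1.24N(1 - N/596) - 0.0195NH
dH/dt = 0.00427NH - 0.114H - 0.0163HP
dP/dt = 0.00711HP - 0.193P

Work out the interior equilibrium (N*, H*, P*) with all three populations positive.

N* ≈ 342, H* ≈ 27.1, P* ≈ 82.5

From dP/dt = 0: 0.00711H* = 0.193, so H* = 27.1.
From dN/dt = 0: 1.24(1 - N*/596) = 0.0195·27.1, giving N* = 596·(1 - 0.427) = 342.
From dH/dt = 0: 0.00427·342 - 0.114 = 0.0163P*, so P* = 1.34/0.0163 = 82.5.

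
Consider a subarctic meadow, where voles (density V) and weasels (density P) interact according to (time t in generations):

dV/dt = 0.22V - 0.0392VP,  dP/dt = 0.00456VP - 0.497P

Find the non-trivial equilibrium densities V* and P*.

Set dP/dt = 0 with P > 0: 0.00456V - 0.497 = 0, so V* = 0.497/0.00456 = 109.
Set dV/dt = 0 with V > 0: 0.22 - 0.0392P = 0, so P* = 0.22/0.0392 = 5.61.

V* ≈ 109, P* ≈ 5.61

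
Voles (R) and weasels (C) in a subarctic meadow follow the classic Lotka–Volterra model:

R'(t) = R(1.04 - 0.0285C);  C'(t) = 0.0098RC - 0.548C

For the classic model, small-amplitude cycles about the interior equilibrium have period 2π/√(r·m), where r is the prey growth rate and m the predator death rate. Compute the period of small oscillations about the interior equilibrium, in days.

Here r = 1.04 and m = 0.548, so r·m = 0.57.
ω = √0.57 = 0.755 per day, hence T = 2π/ω ≈ 8.32 days.

T ≈ 8.32 days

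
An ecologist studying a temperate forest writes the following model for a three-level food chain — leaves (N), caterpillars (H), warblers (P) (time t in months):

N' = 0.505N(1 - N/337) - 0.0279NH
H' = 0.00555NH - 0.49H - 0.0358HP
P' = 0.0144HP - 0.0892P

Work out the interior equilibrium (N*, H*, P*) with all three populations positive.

N* ≈ 222, H* ≈ 6.19, P* ≈ 20.7

From dP/dt = 0: 0.0144H* = 0.0892, so H* = 6.19.
From dN/dt = 0: 0.505(1 - N*/337) = 0.0279·6.19, giving N* = 337·(1 - 0.342) = 222.
From dH/dt = 0: 0.00555·222 - 0.49 = 0.0358P*, so P* = 0.74/0.0358 = 20.7.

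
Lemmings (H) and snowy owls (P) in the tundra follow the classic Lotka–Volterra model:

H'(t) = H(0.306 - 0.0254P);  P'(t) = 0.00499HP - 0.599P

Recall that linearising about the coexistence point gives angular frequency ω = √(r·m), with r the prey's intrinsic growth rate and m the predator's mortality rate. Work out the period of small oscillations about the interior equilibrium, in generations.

Here r = 0.306 and m = 0.599, so r·m = 0.183.
ω = √0.183 = 0.428 per generation, hence T = 2π/ω ≈ 14.7 generations.

T ≈ 14.7 generations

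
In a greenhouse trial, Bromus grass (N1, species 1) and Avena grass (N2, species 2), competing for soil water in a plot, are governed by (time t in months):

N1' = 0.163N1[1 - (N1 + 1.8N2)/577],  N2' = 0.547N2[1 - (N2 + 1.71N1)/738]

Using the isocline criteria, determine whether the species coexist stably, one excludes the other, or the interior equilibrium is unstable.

unstable coexistence (outcome depends on initial conditions)

Compare the nullcline intercepts: K1/α12 = 577/1.8 = 321 < K2 = 738; K2/α21 = 738/1.71 = 432 < K1 = 577.
Since both are reversed, neither can invade when rare; the interior point is a saddle.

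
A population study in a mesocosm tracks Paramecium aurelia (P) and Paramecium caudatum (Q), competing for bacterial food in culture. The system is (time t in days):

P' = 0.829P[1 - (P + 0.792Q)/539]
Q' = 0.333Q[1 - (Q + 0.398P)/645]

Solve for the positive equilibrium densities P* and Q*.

Setting both brackets to zero gives the nullclines P + 0.792Q = 539 and 0.398P + Q = 645.
Substituting Q = 645 - 0.398P into the first: P(1 - 0.792·0.398) = 539 - 0.792·645.
So P* = 28.2/0.685 = 41.1, and then Q* = 645 - 0.398·41.1 = 629.

P* ≈ 41.1, Q* ≈ 629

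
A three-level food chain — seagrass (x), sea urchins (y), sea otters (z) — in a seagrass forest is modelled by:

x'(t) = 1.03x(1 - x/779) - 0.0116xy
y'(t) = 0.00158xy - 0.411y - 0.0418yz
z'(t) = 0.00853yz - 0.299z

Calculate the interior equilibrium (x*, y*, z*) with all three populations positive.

x* ≈ 471, y* ≈ 35.1, z* ≈ 7.99

From dz/dt = 0: 0.00853y* = 0.299, so y* = 35.1.
From dx/dt = 0: 1.03(1 - x*/779) = 0.0116·35.1, giving x* = 779·(1 - 0.395) = 471.
From dy/dt = 0: 0.00158·471 - 0.411 = 0.0418z*, so z* = 0.334/0.0418 = 7.99.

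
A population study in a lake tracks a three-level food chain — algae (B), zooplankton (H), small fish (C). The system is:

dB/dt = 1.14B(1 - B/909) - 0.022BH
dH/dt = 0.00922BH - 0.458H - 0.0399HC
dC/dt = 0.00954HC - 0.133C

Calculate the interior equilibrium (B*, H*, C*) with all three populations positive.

B* ≈ 664, H* ≈ 13.9, C* ≈ 142

From dC/dt = 0: 0.00954H* = 0.133, so H* = 13.9.
From dB/dt = 0: 1.14(1 - B*/909) = 0.022·13.9, giving B* = 909·(1 - 0.269) = 664.
From dH/dt = 0: 0.00922·664 - 0.458 = 0.0399C*, so C* = 5.67/0.0399 = 142.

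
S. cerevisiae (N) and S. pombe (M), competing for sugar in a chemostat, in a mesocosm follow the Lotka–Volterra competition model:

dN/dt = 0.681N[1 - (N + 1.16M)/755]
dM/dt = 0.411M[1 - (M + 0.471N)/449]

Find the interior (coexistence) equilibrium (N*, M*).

N* ≈ 516, M* ≈ 206

Setting both brackets to zero gives the nullclines N + 1.16M = 755 and 0.471N + M = 449.
Substituting M = 449 - 0.471N into the first: N(1 - 1.16·0.471) = 755 - 1.16·449.
So N* = 234/0.454 = 516, and then M* = 449 - 0.471·516 = 206.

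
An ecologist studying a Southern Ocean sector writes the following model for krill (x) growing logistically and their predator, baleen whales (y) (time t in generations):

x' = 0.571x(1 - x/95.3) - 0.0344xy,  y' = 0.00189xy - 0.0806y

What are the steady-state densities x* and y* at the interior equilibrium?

From dy/dt = 0 with y > 0: 0.00189x* = 0.0806, so x* = 42.6.
Substitute into dx/dt = 0: 0.571(1 - 42.6/95.3) = 0.0344y*.
The bracket is 0.553, giving y* = 0.315/0.0344 = 9.17.

x* ≈ 42.6, y* ≈ 9.17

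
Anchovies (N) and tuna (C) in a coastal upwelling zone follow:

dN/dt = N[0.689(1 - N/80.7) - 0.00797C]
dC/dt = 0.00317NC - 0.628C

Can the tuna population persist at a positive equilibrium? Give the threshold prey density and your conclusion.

Threshold N = 198; K < 198, so no, the predator goes extinct.

The predator equation gives dC/dt > 0 only when N > 0.628/0.00317 = 198.
Without the predator, N → K = 80.7. Since 80.7 < 198, the predator cannot invade.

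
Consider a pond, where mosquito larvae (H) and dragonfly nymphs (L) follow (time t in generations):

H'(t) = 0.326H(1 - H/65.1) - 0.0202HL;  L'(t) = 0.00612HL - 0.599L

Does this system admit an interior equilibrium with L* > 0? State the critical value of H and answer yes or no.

The predator equation gives dL/dt > 0 only when H > 0.599/0.00612 = 97.9.
Without the predator, H → K = 65.1. Since 65.1 < 97.9, the predator cannot invade.

Threshold H = 97.9; K < 97.9, so no, the predator goes extinct.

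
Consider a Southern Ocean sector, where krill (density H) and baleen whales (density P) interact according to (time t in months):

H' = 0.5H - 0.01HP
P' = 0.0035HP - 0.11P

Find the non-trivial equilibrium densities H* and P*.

H* ≈ 31.4, P* ≈ 50

Set dP/dt = 0 with P > 0: 0.0035H - 0.11 = 0, so H* = 0.11/0.0035 = 31.4.
Set dH/dt = 0 with H > 0: 0.5 - 0.01P = 0, so P* = 0.5/0.01 = 50.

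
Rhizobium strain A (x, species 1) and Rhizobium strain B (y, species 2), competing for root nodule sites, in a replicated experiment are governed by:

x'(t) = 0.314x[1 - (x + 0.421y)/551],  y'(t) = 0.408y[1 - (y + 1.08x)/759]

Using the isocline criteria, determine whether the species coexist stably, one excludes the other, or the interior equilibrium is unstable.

Compare the nullcline intercepts: K1/α12 = 551/0.421 = 1310 > K2 = 759; K2/α21 = 759/1.08 = 703 > K1 = 551.
Since both inequalities hold, each species can invade when rare, so the interior equilibrium is stable.

stable coexistence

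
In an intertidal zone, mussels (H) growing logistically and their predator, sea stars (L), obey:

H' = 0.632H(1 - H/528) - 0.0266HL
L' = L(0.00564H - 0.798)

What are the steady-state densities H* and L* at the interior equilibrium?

From dL/dt = 0 with L > 0: 0.00564H* = 0.798, so H* = 141.
Substitute into dH/dt = 0: 0.632(1 - 141/528) = 0.0266L*.
The bracket is 0.732, giving L* = 0.463/0.0266 = 17.4.

H* ≈ 141, L* ≈ 17.4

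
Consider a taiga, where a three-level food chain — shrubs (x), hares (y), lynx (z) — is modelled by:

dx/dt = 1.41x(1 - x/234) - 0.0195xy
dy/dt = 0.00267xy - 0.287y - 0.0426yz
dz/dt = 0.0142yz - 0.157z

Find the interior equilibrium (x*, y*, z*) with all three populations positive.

From dz/dt = 0: 0.0142y* = 0.157, so y* = 11.1.
From dx/dt = 0: 1.41(1 - x*/234) = 0.0195·11.1, giving x* = 234·(1 - 0.153) = 198.
From dy/dt = 0: 0.00267·198 - 0.287 = 0.0426z*, so z* = 0.242/0.0426 = 5.69.

x* ≈ 198, y* ≈ 11.1, z* ≈ 5.69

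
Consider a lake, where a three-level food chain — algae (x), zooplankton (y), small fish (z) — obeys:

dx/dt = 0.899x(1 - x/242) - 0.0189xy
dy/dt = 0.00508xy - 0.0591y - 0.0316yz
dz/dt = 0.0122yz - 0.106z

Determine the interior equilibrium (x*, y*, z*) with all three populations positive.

From dz/dt = 0: 0.0122y* = 0.106, so y* = 8.69.
From dx/dt = 0: 0.899(1 - x*/242) = 0.0189·8.69, giving x* = 242·(1 - 0.183) = 198.
From dy/dt = 0: 0.00508·198 - 0.0591 = 0.0316z*, so z* = 0.946/0.0316 = 29.9.

x* ≈ 198, y* ≈ 8.69, z* ≈ 29.9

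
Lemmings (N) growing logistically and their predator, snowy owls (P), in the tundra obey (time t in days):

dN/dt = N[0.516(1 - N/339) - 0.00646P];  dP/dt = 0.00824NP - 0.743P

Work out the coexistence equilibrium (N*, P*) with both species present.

From dP/dt = 0 with P > 0: 0.00824N* = 0.743, so N* = 90.2.
Substitute into dN/dt = 0: 0.516(1 - 90.2/339) = 0.00646P*.
The bracket is 0.734, giving P* = 0.379/0.00646 = 58.6.

N* ≈ 90.2, P* ≈ 58.6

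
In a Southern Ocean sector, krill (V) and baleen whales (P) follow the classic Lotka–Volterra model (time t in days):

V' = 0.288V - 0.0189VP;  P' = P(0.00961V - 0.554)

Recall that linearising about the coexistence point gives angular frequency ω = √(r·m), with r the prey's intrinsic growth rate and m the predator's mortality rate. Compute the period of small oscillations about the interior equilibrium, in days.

Here r = 0.288 and m = 0.554, so r·m = 0.16.
ω = √0.16 = 0.399 per day, hence T = 2π/ω ≈ 15.7 days.

T ≈ 15.7 days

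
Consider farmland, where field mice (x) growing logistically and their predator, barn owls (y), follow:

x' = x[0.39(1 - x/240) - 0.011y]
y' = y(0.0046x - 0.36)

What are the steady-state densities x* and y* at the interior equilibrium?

x* ≈ 78.3, y* ≈ 23.9

From dy/dt = 0 with y > 0: 0.0046x* = 0.36, so x* = 78.3.
Substitute into dx/dt = 0: 0.39(1 - 78.3/240) = 0.011y*.
The bracket is 0.674, giving y* = 0.263/0.011 = 23.9.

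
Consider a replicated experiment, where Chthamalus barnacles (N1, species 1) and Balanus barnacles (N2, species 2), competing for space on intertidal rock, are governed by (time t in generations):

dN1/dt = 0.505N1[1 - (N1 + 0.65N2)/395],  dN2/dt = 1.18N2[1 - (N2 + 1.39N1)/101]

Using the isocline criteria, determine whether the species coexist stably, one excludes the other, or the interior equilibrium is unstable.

Compare the nullcline intercepts: K1/α12 = 395/0.65 = 608 > K2 = 101; K2/α21 = 101/1.39 = 72.7 < K1 = 395.
Since the inequalities point opposite ways, species 1 can invade but species 2 cannot.

species 1 excludes species 2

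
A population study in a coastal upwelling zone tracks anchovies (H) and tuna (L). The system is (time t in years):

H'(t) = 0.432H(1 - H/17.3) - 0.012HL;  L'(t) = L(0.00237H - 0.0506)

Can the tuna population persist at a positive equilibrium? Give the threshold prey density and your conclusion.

The predator equation gives dL/dt > 0 only when H > 0.0506/0.00237 = 21.4.
Without the predator, H → K = 17.3. Since 17.3 < 21.4, the predator cannot invade.

Threshold H = 21.4; K < 21.4, so no, the predator goes extinct.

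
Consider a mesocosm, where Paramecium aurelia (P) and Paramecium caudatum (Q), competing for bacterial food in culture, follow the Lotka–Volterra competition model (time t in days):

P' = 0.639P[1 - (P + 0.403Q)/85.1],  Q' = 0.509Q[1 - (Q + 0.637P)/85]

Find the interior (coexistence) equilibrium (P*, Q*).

P* ≈ 68.4, Q* ≈ 41.4

Setting both brackets to zero gives the nullclines P + 0.403Q = 85.1 and 0.637P + Q = 85.
Substituting Q = 85 - 0.637P into the first: P(1 - 0.403·0.637) = 85.1 - 0.403·85.
So P* = 50.8/0.743 = 68.4, and then Q* = 85 - 0.637·68.4 = 41.4.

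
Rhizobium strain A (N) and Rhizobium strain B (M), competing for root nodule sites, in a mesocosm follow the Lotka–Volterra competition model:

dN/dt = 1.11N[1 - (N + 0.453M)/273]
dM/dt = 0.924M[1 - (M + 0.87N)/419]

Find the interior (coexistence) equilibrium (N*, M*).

Setting both brackets to zero gives the nullclines N + 0.453M = 273 and 0.87N + M = 419.
Substituting M = 419 - 0.87N into the first: N(1 - 0.453·0.87) = 273 - 0.453·419.
So N* = 83.2/0.606 = 137, and then M* = 419 - 0.87·137 = 300.

N* ≈ 137, M* ≈ 300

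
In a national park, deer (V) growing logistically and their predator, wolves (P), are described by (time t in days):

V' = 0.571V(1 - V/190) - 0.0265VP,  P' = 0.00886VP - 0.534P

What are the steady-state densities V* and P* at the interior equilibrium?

V* ≈ 60.3, P* ≈ 14.7

From dP/dt = 0 with P > 0: 0.00886V* = 0.534, so V* = 60.3.
Substitute into dV/dt = 0: 0.571(1 - 60.3/190) = 0.0265P*.
The bracket is 0.683, giving P* = 0.39/0.0265 = 14.7.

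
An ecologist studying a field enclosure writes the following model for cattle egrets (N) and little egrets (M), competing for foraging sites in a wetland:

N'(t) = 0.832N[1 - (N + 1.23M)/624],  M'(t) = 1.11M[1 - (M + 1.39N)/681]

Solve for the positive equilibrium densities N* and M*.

N* ≈ 301, M* ≈ 263

Setting both brackets to zero gives the nullclines N + 1.23M = 624 and 1.39N + M = 681.
Substituting M = 681 - 1.39N into the first: N(1 - 1.23·1.39) = 624 - 1.23·681.
So N* = -214/-0.71 = 301, and then M* = 681 - 1.39·301 = 263.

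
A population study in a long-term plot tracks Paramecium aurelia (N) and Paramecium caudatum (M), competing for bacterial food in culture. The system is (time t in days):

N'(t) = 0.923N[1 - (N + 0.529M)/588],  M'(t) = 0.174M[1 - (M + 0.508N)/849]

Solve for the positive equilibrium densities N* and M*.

N* ≈ 190, M* ≈ 753

Setting both brackets to zero gives the nullclines N + 0.529M = 588 and 0.508N + M = 849.
Substituting M = 849 - 0.508N into the first: N(1 - 0.529·0.508) = 588 - 0.529·849.
So N* = 139/0.731 = 190, and then M* = 849 - 0.508·190 = 753.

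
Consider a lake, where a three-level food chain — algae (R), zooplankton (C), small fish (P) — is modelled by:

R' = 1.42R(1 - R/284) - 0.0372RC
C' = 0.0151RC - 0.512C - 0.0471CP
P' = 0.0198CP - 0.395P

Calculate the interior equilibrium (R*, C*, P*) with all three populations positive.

R* ≈ 136, C* ≈ 19.9, P* ≈ 32.6

From dP/dt = 0: 0.0198C* = 0.395, so C* = 19.9.
From dR/dt = 0: 1.42(1 - R*/284) = 0.0372·19.9, giving R* = 284·(1 - 0.523) = 136.
From dC/dt = 0: 0.0151·136 - 0.512 = 0.0471P*, so P* = 1.54/0.0471 = 32.6.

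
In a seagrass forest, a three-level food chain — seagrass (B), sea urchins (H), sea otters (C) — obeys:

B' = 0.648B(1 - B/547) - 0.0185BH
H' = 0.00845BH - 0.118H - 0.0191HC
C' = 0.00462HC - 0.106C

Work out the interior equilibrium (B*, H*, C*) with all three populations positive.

From dC/dt = 0: 0.00462H* = 0.106, so H* = 22.9.
From dB/dt = 0: 0.648(1 - B*/547) = 0.0185·22.9, giving B* = 547·(1 - 0.655) = 189.
From dH/dt = 0: 0.00845·189 - 0.118 = 0.0191C*, so C* = 1.48/0.0191 = 77.3.

B* ≈ 189, H* ≈ 22.9, C* ≈ 77.3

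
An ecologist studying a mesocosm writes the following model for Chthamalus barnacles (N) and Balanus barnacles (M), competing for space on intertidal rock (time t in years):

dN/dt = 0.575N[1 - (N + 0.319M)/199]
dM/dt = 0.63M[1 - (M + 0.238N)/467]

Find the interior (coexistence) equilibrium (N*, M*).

N* ≈ 54.1, M* ≈ 454

Setting both brackets to zero gives the nullclines N + 0.319M = 199 and 0.238N + M = 467.
Substituting M = 467 - 0.238N into the first: N(1 - 0.319·0.238) = 199 - 0.319·467.
So N* = 50/0.924 = 54.1, and then M* = 467 - 0.238·54.1 = 454.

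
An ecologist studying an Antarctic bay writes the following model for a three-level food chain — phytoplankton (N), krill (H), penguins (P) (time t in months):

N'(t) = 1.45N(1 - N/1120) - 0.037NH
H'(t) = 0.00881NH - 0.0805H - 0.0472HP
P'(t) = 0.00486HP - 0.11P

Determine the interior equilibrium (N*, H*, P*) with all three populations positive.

N* ≈ 473, H* ≈ 22.6, P* ≈ 86.6

From dP/dt = 0: 0.00486H* = 0.11, so H* = 22.6.
From dN/dt = 0: 1.45(1 - N*/1120) = 0.037·22.6, giving N* = 1120·(1 - 0.578) = 473.
From dH/dt = 0: 0.00881·473 - 0.0805 = 0.0472P*, so P* = 4.09/0.0472 = 86.6.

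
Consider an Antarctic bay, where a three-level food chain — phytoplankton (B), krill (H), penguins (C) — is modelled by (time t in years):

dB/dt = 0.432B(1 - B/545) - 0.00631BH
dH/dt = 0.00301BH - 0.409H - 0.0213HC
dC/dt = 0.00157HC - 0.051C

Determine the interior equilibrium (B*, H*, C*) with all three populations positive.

B* ≈ 286, H* ≈ 32.5, C* ≈ 21.3

From dC/dt = 0: 0.00157H* = 0.051, so H* = 32.5.
From dB/dt = 0: 0.432(1 - B*/545) = 0.00631·32.5, giving B* = 545·(1 - 0.474) = 286.
From dH/dt = 0: 0.00301·286 - 0.409 = 0.0213C*, so C* = 0.453/0.0213 = 21.3.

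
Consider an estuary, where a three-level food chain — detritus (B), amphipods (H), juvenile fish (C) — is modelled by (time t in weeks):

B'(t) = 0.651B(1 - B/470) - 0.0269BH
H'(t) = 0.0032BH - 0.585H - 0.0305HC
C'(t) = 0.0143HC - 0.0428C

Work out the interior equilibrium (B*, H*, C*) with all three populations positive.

From dC/dt = 0: 0.0143H* = 0.0428, so H* = 2.99.
From dB/dt = 0: 0.651(1 - B*/470) = 0.0269·2.99, giving B* = 470·(1 - 0.124) = 412.
From dH/dt = 0: 0.0032·412 - 0.585 = 0.0305C*, so C* = 0.733/0.0305 = 24.

B* ≈ 412, H* ≈ 2.99, C* ≈ 24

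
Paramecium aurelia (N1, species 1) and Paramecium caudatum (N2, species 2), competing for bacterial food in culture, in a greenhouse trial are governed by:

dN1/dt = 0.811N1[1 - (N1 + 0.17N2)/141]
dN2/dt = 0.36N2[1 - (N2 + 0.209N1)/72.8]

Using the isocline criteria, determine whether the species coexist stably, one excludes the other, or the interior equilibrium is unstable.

Compare the nullcline intercepts: K1/α12 = 141/0.17 = 829 > K2 = 72.8; K2/α21 = 72.8/0.209 = 348 > K1 = 141.
Since both inequalities hold, each species can invade when rare, so the interior equilibrium is stable.

stable coexistence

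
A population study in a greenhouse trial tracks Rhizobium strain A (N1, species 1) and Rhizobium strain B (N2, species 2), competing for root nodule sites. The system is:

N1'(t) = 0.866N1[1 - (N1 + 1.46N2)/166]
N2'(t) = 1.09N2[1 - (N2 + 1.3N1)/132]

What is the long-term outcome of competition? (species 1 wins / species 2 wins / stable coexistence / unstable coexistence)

unstable coexistence (outcome depends on initial conditions)

Compare the nullcline intercepts: K1/α12 = 166/1.46 = 114 < K2 = 132; K2/α21 = 132/1.3 = 102 < K1 = 166.
Since both are reversed, neither can invade when rare; the interior point is a saddle.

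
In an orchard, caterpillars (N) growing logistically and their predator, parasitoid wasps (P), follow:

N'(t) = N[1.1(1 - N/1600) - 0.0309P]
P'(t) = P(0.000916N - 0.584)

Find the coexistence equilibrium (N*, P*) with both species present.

From dP/dt = 0 with P > 0: 0.000916N* = 0.584, so N* = 638.
Substitute into dN/dt = 0: 1.1(1 - 638/1600) = 0.0309P*.
The bracket is 0.602, giving P* = 0.662/0.0309 = 21.4.

N* ≈ 638, P* ≈ 21.4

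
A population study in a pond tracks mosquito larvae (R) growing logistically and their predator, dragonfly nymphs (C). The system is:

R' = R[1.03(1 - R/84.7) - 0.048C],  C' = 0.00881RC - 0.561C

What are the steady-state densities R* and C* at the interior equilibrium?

From dC/dt = 0 with C > 0: 0.00881R* = 0.561, so R* = 63.7.
Substitute into dR/dt = 0: 1.03(1 - 63.7/84.7) = 0.048C*.
The bracket is 0.248, giving C* = 0.256/0.048 = 5.33.

R* ≈ 63.7, C* ≈ 5.33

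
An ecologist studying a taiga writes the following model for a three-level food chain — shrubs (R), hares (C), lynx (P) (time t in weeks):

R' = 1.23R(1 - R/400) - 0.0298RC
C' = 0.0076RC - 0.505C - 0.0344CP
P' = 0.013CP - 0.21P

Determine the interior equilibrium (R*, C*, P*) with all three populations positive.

R* ≈ 243, C* ≈ 16.2, P* ≈ 39.1

From dP/dt = 0: 0.013C* = 0.21, so C* = 16.2.
From dR/dt = 0: 1.23(1 - R*/400) = 0.0298·16.2, giving R* = 400·(1 - 0.391) = 243.
From dC/dt = 0: 0.0076·243 - 0.505 = 0.0344P*, so P* = 1.35/0.0344 = 39.1.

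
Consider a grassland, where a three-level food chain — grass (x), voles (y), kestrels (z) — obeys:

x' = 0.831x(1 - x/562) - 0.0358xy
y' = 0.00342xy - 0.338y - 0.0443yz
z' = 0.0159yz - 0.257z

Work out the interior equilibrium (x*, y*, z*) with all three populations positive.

x* ≈ 171, y* ≈ 16.2, z* ≈ 5.55

From dz/dt = 0: 0.0159y* = 0.257, so y* = 16.2.
From dx/dt = 0: 0.831(1 - x*/562) = 0.0358·16.2, giving x* = 562·(1 - 0.696) = 171.
From dy/dt = 0: 0.00342·171 - 0.338 = 0.0443z*, so z* = 0.246/0.0443 = 5.55.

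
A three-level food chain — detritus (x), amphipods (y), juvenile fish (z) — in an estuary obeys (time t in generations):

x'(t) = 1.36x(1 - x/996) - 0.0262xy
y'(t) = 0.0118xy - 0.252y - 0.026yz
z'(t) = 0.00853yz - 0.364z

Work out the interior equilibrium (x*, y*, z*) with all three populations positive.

From dz/dt = 0: 0.00853y* = 0.364, so y* = 42.7.
From dx/dt = 0: 1.36(1 - x*/996) = 0.0262·42.7, giving x* = 996·(1 - 0.822) = 177.
From dy/dt = 0: 0.0118·177 - 0.252 = 0.026z*, so z* = 1.84/0.026 = 70.7.

x* ≈ 177, y* ≈ 42.7, z* ≈ 70.7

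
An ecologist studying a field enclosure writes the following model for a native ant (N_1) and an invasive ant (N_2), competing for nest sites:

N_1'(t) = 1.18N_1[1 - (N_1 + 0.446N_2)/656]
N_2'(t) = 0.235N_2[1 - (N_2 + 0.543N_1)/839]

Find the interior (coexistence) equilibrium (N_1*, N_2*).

Setting both brackets to zero gives the nullclines N_1 + 0.446N_2 = 656 and 0.543N_1 + N_2 = 839.
Substituting N_2 = 839 - 0.543N_1 into the first: N_1(1 - 0.446·0.543) = 656 - 0.446·839.
So N_1* = 282/0.758 = 372, and then N_2* = 839 - 0.543·372 = 637.

N_1* ≈ 372, N_2* ≈ 637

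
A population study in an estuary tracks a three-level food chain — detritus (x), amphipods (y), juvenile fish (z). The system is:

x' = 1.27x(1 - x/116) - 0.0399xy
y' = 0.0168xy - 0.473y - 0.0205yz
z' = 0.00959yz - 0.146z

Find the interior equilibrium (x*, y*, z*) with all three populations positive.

x* ≈ 60.5, y* ≈ 15.2, z* ≈ 26.5

From dz/dt = 0: 0.00959y* = 0.146, so y* = 15.2.
From dx/dt = 0: 1.27(1 - x*/116) = 0.0399·15.2, giving x* = 116·(1 - 0.478) = 60.5.
From dy/dt = 0: 0.0168·60.5 - 0.473 = 0.0205z*, so z* = 0.544/0.0205 = 26.5.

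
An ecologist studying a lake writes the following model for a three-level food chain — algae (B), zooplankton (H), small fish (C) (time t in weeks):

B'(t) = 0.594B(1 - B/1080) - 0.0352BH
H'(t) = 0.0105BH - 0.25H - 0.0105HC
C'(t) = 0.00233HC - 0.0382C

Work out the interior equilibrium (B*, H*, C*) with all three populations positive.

B* ≈ 30.7, H* ≈ 16.4, C* ≈ 6.92

From dC/dt = 0: 0.00233H* = 0.0382, so H* = 16.4.
From dB/dt = 0: 0.594(1 - B*/1080) = 0.0352·16.4, giving B* = 1080·(1 - 0.972) = 30.7.
From dH/dt = 0: 0.0105·30.7 - 0.25 = 0.0105C*, so C* = 0.0727/0.0105 = 6.92.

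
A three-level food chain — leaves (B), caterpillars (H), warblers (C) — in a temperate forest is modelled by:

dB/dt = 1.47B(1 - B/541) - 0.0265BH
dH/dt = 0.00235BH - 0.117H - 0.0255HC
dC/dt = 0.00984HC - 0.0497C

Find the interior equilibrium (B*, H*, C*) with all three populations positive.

B* ≈ 492, H* ≈ 5.05, C* ≈ 40.7

From dC/dt = 0: 0.00984H* = 0.0497, so H* = 5.05.
From dB/dt = 0: 1.47(1 - B*/541) = 0.0265·5.05, giving B* = 541·(1 - 0.0911) = 492.
From dH/dt = 0: 0.00235·492 - 0.117 = 0.0255C*, so C* = 1.04/0.0255 = 40.7.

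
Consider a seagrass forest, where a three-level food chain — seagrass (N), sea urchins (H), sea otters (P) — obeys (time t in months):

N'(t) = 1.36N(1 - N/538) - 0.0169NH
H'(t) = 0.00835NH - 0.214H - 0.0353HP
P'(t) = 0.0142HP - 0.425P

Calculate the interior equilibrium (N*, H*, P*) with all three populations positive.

N* ≈ 338, H* ≈ 29.9, P* ≈ 73.9

From dP/dt = 0: 0.0142H* = 0.425, so H* = 29.9.
From dN/dt = 0: 1.36(1 - N*/538) = 0.0169·29.9, giving N* = 538·(1 - 0.372) = 338.
From dH/dt = 0: 0.00835·338 - 0.214 = 0.0353P*, so P* = 2.61/0.0353 = 73.9.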